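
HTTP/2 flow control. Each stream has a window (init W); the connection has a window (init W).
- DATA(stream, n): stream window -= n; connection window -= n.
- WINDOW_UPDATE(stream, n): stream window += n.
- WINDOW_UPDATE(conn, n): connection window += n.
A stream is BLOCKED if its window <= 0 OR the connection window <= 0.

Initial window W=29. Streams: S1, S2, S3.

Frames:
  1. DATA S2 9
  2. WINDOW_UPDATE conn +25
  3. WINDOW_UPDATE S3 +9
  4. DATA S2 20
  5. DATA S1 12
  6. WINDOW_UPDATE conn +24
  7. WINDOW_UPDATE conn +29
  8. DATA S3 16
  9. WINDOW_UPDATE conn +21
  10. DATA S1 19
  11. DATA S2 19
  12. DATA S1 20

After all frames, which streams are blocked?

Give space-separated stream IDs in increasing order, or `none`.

Op 1: conn=20 S1=29 S2=20 S3=29 blocked=[]
Op 2: conn=45 S1=29 S2=20 S3=29 blocked=[]
Op 3: conn=45 S1=29 S2=20 S3=38 blocked=[]
Op 4: conn=25 S1=29 S2=0 S3=38 blocked=[2]
Op 5: conn=13 S1=17 S2=0 S3=38 blocked=[2]
Op 6: conn=37 S1=17 S2=0 S3=38 blocked=[2]
Op 7: conn=66 S1=17 S2=0 S3=38 blocked=[2]
Op 8: conn=50 S1=17 S2=0 S3=22 blocked=[2]
Op 9: conn=71 S1=17 S2=0 S3=22 blocked=[2]
Op 10: conn=52 S1=-2 S2=0 S3=22 blocked=[1, 2]
Op 11: conn=33 S1=-2 S2=-19 S3=22 blocked=[1, 2]
Op 12: conn=13 S1=-22 S2=-19 S3=22 blocked=[1, 2]

Answer: S1 S2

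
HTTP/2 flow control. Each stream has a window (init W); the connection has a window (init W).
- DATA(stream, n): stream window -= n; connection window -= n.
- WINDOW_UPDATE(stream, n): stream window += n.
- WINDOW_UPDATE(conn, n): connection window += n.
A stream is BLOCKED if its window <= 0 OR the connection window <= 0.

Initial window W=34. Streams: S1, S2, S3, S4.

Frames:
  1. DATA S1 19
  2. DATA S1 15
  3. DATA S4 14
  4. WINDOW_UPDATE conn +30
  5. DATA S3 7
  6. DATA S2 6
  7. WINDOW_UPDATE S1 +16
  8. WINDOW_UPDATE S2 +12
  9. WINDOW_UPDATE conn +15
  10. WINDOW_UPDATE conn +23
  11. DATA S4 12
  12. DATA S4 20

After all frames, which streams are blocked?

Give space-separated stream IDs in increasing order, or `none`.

Op 1: conn=15 S1=15 S2=34 S3=34 S4=34 blocked=[]
Op 2: conn=0 S1=0 S2=34 S3=34 S4=34 blocked=[1, 2, 3, 4]
Op 3: conn=-14 S1=0 S2=34 S3=34 S4=20 blocked=[1, 2, 3, 4]
Op 4: conn=16 S1=0 S2=34 S3=34 S4=20 blocked=[1]
Op 5: conn=9 S1=0 S2=34 S3=27 S4=20 blocked=[1]
Op 6: conn=3 S1=0 S2=28 S3=27 S4=20 blocked=[1]
Op 7: conn=3 S1=16 S2=28 S3=27 S4=20 blocked=[]
Op 8: conn=3 S1=16 S2=40 S3=27 S4=20 blocked=[]
Op 9: conn=18 S1=16 S2=40 S3=27 S4=20 blocked=[]
Op 10: conn=41 S1=16 S2=40 S3=27 S4=20 blocked=[]
Op 11: conn=29 S1=16 S2=40 S3=27 S4=8 blocked=[]
Op 12: conn=9 S1=16 S2=40 S3=27 S4=-12 blocked=[4]

Answer: S4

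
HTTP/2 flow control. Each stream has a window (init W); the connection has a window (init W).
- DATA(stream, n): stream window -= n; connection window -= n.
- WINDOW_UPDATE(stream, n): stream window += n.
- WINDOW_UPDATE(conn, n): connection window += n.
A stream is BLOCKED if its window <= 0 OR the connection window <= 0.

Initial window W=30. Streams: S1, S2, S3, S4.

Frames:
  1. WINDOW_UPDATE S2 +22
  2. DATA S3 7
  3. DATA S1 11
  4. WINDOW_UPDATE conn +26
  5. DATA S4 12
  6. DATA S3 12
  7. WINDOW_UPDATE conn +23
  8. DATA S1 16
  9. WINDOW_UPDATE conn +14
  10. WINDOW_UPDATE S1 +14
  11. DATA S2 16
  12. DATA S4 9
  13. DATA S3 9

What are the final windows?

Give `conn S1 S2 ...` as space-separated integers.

Answer: 1 17 36 2 9

Derivation:
Op 1: conn=30 S1=30 S2=52 S3=30 S4=30 blocked=[]
Op 2: conn=23 S1=30 S2=52 S3=23 S4=30 blocked=[]
Op 3: conn=12 S1=19 S2=52 S3=23 S4=30 blocked=[]
Op 4: conn=38 S1=19 S2=52 S3=23 S4=30 blocked=[]
Op 5: conn=26 S1=19 S2=52 S3=23 S4=18 blocked=[]
Op 6: conn=14 S1=19 S2=52 S3=11 S4=18 blocked=[]
Op 7: conn=37 S1=19 S2=52 S3=11 S4=18 blocked=[]
Op 8: conn=21 S1=3 S2=52 S3=11 S4=18 blocked=[]
Op 9: conn=35 S1=3 S2=52 S3=11 S4=18 blocked=[]
Op 10: conn=35 S1=17 S2=52 S3=11 S4=18 blocked=[]
Op 11: conn=19 S1=17 S2=36 S3=11 S4=18 blocked=[]
Op 12: conn=10 S1=17 S2=36 S3=11 S4=9 blocked=[]
Op 13: conn=1 S1=17 S2=36 S3=2 S4=9 blocked=[]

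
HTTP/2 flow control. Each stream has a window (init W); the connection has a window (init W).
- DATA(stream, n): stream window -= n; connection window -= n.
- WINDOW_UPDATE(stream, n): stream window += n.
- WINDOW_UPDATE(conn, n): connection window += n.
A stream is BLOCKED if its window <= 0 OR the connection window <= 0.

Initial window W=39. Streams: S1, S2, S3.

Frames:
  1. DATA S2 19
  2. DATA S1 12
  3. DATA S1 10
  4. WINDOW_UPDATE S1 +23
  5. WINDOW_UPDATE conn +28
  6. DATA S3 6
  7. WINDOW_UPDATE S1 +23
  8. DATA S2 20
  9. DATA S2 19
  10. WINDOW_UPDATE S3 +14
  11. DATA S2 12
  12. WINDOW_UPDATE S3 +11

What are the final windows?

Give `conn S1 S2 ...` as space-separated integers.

Op 1: conn=20 S1=39 S2=20 S3=39 blocked=[]
Op 2: conn=8 S1=27 S2=20 S3=39 blocked=[]
Op 3: conn=-2 S1=17 S2=20 S3=39 blocked=[1, 2, 3]
Op 4: conn=-2 S1=40 S2=20 S3=39 blocked=[1, 2, 3]
Op 5: conn=26 S1=40 S2=20 S3=39 blocked=[]
Op 6: conn=20 S1=40 S2=20 S3=33 blocked=[]
Op 7: conn=20 S1=63 S2=20 S3=33 blocked=[]
Op 8: conn=0 S1=63 S2=0 S3=33 blocked=[1, 2, 3]
Op 9: conn=-19 S1=63 S2=-19 S3=33 blocked=[1, 2, 3]
Op 10: conn=-19 S1=63 S2=-19 S3=47 blocked=[1, 2, 3]
Op 11: conn=-31 S1=63 S2=-31 S3=47 blocked=[1, 2, 3]
Op 12: conn=-31 S1=63 S2=-31 S3=58 blocked=[1, 2, 3]

Answer: -31 63 -31 58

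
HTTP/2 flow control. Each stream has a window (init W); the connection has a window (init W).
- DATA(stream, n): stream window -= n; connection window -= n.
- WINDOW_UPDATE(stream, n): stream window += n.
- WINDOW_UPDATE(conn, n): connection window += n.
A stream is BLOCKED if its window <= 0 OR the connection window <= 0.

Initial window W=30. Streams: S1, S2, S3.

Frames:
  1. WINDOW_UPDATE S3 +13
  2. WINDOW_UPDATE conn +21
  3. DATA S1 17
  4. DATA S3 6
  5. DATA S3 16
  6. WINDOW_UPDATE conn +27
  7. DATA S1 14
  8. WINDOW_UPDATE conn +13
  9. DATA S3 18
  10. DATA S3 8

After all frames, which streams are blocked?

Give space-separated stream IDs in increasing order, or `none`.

Op 1: conn=30 S1=30 S2=30 S3=43 blocked=[]
Op 2: conn=51 S1=30 S2=30 S3=43 blocked=[]
Op 3: conn=34 S1=13 S2=30 S3=43 blocked=[]
Op 4: conn=28 S1=13 S2=30 S3=37 blocked=[]
Op 5: conn=12 S1=13 S2=30 S3=21 blocked=[]
Op 6: conn=39 S1=13 S2=30 S3=21 blocked=[]
Op 7: conn=25 S1=-1 S2=30 S3=21 blocked=[1]
Op 8: conn=38 S1=-1 S2=30 S3=21 blocked=[1]
Op 9: conn=20 S1=-1 S2=30 S3=3 blocked=[1]
Op 10: conn=12 S1=-1 S2=30 S3=-5 blocked=[1, 3]

Answer: S1 S3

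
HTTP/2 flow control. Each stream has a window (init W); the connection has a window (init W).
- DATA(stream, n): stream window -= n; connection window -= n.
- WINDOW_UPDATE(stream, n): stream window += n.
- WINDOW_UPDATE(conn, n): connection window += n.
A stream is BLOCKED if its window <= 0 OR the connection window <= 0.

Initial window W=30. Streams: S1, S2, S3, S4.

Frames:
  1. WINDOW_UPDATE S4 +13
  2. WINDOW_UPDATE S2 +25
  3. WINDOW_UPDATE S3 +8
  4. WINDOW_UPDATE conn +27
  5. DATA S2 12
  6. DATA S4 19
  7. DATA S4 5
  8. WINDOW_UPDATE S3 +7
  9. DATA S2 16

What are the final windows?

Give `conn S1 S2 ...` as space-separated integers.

Op 1: conn=30 S1=30 S2=30 S3=30 S4=43 blocked=[]
Op 2: conn=30 S1=30 S2=55 S3=30 S4=43 blocked=[]
Op 3: conn=30 S1=30 S2=55 S3=38 S4=43 blocked=[]
Op 4: conn=57 S1=30 S2=55 S3=38 S4=43 blocked=[]
Op 5: conn=45 S1=30 S2=43 S3=38 S4=43 blocked=[]
Op 6: conn=26 S1=30 S2=43 S3=38 S4=24 blocked=[]
Op 7: conn=21 S1=30 S2=43 S3=38 S4=19 blocked=[]
Op 8: conn=21 S1=30 S2=43 S3=45 S4=19 blocked=[]
Op 9: conn=5 S1=30 S2=27 S3=45 S4=19 blocked=[]

Answer: 5 30 27 45 19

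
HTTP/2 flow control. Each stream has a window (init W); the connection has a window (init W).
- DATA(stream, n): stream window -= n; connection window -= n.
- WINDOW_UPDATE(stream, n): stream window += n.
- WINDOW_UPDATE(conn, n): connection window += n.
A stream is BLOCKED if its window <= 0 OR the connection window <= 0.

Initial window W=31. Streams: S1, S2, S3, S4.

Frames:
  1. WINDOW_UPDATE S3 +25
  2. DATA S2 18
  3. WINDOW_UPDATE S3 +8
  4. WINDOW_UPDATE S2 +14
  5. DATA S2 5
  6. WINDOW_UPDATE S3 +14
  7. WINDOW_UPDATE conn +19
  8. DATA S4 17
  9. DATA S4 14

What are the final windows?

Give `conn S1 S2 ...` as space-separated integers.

Op 1: conn=31 S1=31 S2=31 S3=56 S4=31 blocked=[]
Op 2: conn=13 S1=31 S2=13 S3=56 S4=31 blocked=[]
Op 3: conn=13 S1=31 S2=13 S3=64 S4=31 blocked=[]
Op 4: conn=13 S1=31 S2=27 S3=64 S4=31 blocked=[]
Op 5: conn=8 S1=31 S2=22 S3=64 S4=31 blocked=[]
Op 6: conn=8 S1=31 S2=22 S3=78 S4=31 blocked=[]
Op 7: conn=27 S1=31 S2=22 S3=78 S4=31 blocked=[]
Op 8: conn=10 S1=31 S2=22 S3=78 S4=14 blocked=[]
Op 9: conn=-4 S1=31 S2=22 S3=78 S4=0 blocked=[1, 2, 3, 4]

Answer: -4 31 22 78 0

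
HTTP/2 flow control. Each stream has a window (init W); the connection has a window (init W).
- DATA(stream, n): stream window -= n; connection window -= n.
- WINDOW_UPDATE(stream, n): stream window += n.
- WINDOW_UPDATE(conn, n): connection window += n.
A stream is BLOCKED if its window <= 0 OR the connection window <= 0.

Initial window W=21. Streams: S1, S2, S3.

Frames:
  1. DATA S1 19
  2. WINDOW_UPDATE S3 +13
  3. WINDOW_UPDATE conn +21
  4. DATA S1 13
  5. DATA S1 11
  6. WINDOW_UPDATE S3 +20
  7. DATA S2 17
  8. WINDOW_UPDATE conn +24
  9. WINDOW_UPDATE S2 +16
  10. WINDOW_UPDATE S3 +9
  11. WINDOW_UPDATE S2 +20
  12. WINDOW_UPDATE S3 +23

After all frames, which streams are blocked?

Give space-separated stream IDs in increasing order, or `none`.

Answer: S1

Derivation:
Op 1: conn=2 S1=2 S2=21 S3=21 blocked=[]
Op 2: conn=2 S1=2 S2=21 S3=34 blocked=[]
Op 3: conn=23 S1=2 S2=21 S3=34 blocked=[]
Op 4: conn=10 S1=-11 S2=21 S3=34 blocked=[1]
Op 5: conn=-1 S1=-22 S2=21 S3=34 blocked=[1, 2, 3]
Op 6: conn=-1 S1=-22 S2=21 S3=54 blocked=[1, 2, 3]
Op 7: conn=-18 S1=-22 S2=4 S3=54 blocked=[1, 2, 3]
Op 8: conn=6 S1=-22 S2=4 S3=54 blocked=[1]
Op 9: conn=6 S1=-22 S2=20 S3=54 blocked=[1]
Op 10: conn=6 S1=-22 S2=20 S3=63 blocked=[1]
Op 11: conn=6 S1=-22 S2=40 S3=63 blocked=[1]
Op 12: conn=6 S1=-22 S2=40 S3=86 blocked=[1]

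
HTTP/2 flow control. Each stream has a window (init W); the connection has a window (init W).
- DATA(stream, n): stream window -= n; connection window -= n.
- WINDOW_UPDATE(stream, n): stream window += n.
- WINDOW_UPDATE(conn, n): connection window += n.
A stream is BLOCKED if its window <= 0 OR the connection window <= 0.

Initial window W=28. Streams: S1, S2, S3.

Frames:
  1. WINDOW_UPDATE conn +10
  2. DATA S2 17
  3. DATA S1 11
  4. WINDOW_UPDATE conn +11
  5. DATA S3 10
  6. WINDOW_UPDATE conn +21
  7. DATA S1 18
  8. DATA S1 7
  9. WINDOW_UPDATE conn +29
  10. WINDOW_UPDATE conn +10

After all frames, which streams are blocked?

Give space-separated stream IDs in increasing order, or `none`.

Answer: S1

Derivation:
Op 1: conn=38 S1=28 S2=28 S3=28 blocked=[]
Op 2: conn=21 S1=28 S2=11 S3=28 blocked=[]
Op 3: conn=10 S1=17 S2=11 S3=28 blocked=[]
Op 4: conn=21 S1=17 S2=11 S3=28 blocked=[]
Op 5: conn=11 S1=17 S2=11 S3=18 blocked=[]
Op 6: conn=32 S1=17 S2=11 S3=18 blocked=[]
Op 7: conn=14 S1=-1 S2=11 S3=18 blocked=[1]
Op 8: conn=7 S1=-8 S2=11 S3=18 blocked=[1]
Op 9: conn=36 S1=-8 S2=11 S3=18 blocked=[1]
Op 10: conn=46 S1=-8 S2=11 S3=18 blocked=[1]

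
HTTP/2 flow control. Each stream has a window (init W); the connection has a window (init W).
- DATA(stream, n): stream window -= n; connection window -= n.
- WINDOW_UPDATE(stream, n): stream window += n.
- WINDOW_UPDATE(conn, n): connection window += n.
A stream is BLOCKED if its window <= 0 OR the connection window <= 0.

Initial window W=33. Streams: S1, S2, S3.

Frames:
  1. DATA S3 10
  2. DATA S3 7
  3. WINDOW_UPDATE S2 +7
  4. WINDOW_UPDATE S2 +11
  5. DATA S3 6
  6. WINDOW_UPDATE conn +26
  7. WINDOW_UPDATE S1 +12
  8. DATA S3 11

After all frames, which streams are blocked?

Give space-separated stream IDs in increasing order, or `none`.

Answer: S3

Derivation:
Op 1: conn=23 S1=33 S2=33 S3=23 blocked=[]
Op 2: conn=16 S1=33 S2=33 S3=16 blocked=[]
Op 3: conn=16 S1=33 S2=40 S3=16 blocked=[]
Op 4: conn=16 S1=33 S2=51 S3=16 blocked=[]
Op 5: conn=10 S1=33 S2=51 S3=10 blocked=[]
Op 6: conn=36 S1=33 S2=51 S3=10 blocked=[]
Op 7: conn=36 S1=45 S2=51 S3=10 blocked=[]
Op 8: conn=25 S1=45 S2=51 S3=-1 blocked=[3]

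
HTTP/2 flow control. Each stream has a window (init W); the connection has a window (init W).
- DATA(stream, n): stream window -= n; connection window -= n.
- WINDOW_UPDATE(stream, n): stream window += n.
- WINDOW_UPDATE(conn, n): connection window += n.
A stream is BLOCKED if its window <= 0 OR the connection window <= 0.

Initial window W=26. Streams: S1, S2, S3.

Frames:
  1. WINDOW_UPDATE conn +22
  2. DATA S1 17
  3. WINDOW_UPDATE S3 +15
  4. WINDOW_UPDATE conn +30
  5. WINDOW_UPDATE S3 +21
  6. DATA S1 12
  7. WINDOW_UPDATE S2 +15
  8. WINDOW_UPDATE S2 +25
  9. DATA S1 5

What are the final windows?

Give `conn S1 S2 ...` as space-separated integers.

Answer: 44 -8 66 62

Derivation:
Op 1: conn=48 S1=26 S2=26 S3=26 blocked=[]
Op 2: conn=31 S1=9 S2=26 S3=26 blocked=[]
Op 3: conn=31 S1=9 S2=26 S3=41 blocked=[]
Op 4: conn=61 S1=9 S2=26 S3=41 blocked=[]
Op 5: conn=61 S1=9 S2=26 S3=62 blocked=[]
Op 6: conn=49 S1=-3 S2=26 S3=62 blocked=[1]
Op 7: conn=49 S1=-3 S2=41 S3=62 blocked=[1]
Op 8: conn=49 S1=-3 S2=66 S3=62 blocked=[1]
Op 9: conn=44 S1=-8 S2=66 S3=62 blocked=[1]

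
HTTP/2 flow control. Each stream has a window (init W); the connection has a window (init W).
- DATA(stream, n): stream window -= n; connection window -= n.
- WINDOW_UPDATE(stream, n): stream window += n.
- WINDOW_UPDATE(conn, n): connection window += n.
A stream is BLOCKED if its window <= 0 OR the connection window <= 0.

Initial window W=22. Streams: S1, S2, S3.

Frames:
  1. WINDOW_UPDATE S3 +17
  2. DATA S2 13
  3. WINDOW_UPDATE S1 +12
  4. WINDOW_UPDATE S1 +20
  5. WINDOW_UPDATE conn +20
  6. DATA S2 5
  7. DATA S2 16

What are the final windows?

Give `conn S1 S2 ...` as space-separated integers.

Answer: 8 54 -12 39

Derivation:
Op 1: conn=22 S1=22 S2=22 S3=39 blocked=[]
Op 2: conn=9 S1=22 S2=9 S3=39 blocked=[]
Op 3: conn=9 S1=34 S2=9 S3=39 blocked=[]
Op 4: conn=9 S1=54 S2=9 S3=39 blocked=[]
Op 5: conn=29 S1=54 S2=9 S3=39 blocked=[]
Op 6: conn=24 S1=54 S2=4 S3=39 blocked=[]
Op 7: conn=8 S1=54 S2=-12 S3=39 blocked=[2]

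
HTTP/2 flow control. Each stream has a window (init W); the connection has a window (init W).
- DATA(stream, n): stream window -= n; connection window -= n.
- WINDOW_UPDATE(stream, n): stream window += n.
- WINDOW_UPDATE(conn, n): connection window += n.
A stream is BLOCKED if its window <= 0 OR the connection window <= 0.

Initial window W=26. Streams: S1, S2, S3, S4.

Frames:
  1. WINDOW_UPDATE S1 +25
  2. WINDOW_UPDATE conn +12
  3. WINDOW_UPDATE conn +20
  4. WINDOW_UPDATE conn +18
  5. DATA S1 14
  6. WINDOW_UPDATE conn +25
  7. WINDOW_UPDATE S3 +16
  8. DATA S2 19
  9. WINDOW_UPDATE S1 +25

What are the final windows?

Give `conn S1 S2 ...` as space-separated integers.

Answer: 68 62 7 42 26

Derivation:
Op 1: conn=26 S1=51 S2=26 S3=26 S4=26 blocked=[]
Op 2: conn=38 S1=51 S2=26 S3=26 S4=26 blocked=[]
Op 3: conn=58 S1=51 S2=26 S3=26 S4=26 blocked=[]
Op 4: conn=76 S1=51 S2=26 S3=26 S4=26 blocked=[]
Op 5: conn=62 S1=37 S2=26 S3=26 S4=26 blocked=[]
Op 6: conn=87 S1=37 S2=26 S3=26 S4=26 blocked=[]
Op 7: conn=87 S1=37 S2=26 S3=42 S4=26 blocked=[]
Op 8: conn=68 S1=37 S2=7 S3=42 S4=26 blocked=[]
Op 9: conn=68 S1=62 S2=7 S3=42 S4=26 blocked=[]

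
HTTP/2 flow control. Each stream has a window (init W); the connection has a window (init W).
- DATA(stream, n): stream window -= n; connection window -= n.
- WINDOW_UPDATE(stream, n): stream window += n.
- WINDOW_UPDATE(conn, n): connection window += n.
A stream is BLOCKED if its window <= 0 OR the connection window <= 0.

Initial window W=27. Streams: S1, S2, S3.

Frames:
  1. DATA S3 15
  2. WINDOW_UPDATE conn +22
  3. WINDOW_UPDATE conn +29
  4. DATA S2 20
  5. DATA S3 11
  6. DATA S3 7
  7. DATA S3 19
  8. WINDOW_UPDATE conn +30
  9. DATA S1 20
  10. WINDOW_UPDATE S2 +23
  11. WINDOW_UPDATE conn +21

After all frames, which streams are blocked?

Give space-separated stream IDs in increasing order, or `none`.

Op 1: conn=12 S1=27 S2=27 S3=12 blocked=[]
Op 2: conn=34 S1=27 S2=27 S3=12 blocked=[]
Op 3: conn=63 S1=27 S2=27 S3=12 blocked=[]
Op 4: conn=43 S1=27 S2=7 S3=12 blocked=[]
Op 5: conn=32 S1=27 S2=7 S3=1 blocked=[]
Op 6: conn=25 S1=27 S2=7 S3=-6 blocked=[3]
Op 7: conn=6 S1=27 S2=7 S3=-25 blocked=[3]
Op 8: conn=36 S1=27 S2=7 S3=-25 blocked=[3]
Op 9: conn=16 S1=7 S2=7 S3=-25 blocked=[3]
Op 10: conn=16 S1=7 S2=30 S3=-25 blocked=[3]
Op 11: conn=37 S1=7 S2=30 S3=-25 blocked=[3]

Answer: S3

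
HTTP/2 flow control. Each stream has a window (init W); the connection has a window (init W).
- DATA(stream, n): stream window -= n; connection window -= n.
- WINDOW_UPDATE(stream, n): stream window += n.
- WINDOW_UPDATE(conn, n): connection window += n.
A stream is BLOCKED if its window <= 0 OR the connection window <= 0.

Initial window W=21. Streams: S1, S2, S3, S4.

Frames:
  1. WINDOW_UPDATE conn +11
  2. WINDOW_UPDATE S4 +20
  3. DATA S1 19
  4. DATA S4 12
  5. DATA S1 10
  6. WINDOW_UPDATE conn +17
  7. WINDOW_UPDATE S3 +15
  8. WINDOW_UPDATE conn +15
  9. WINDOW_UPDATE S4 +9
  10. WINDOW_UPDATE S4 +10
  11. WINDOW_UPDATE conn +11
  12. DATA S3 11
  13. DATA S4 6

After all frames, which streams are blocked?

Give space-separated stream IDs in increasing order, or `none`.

Answer: S1

Derivation:
Op 1: conn=32 S1=21 S2=21 S3=21 S4=21 blocked=[]
Op 2: conn=32 S1=21 S2=21 S3=21 S4=41 blocked=[]
Op 3: conn=13 S1=2 S2=21 S3=21 S4=41 blocked=[]
Op 4: conn=1 S1=2 S2=21 S3=21 S4=29 blocked=[]
Op 5: conn=-9 S1=-8 S2=21 S3=21 S4=29 blocked=[1, 2, 3, 4]
Op 6: conn=8 S1=-8 S2=21 S3=21 S4=29 blocked=[1]
Op 7: conn=8 S1=-8 S2=21 S3=36 S4=29 blocked=[1]
Op 8: conn=23 S1=-8 S2=21 S3=36 S4=29 blocked=[1]
Op 9: conn=23 S1=-8 S2=21 S3=36 S4=38 blocked=[1]
Op 10: conn=23 S1=-8 S2=21 S3=36 S4=48 blocked=[1]
Op 11: conn=34 S1=-8 S2=21 S3=36 S4=48 blocked=[1]
Op 12: conn=23 S1=-8 S2=21 S3=25 S4=48 blocked=[1]
Op 13: conn=17 S1=-8 S2=21 S3=25 S4=42 blocked=[1]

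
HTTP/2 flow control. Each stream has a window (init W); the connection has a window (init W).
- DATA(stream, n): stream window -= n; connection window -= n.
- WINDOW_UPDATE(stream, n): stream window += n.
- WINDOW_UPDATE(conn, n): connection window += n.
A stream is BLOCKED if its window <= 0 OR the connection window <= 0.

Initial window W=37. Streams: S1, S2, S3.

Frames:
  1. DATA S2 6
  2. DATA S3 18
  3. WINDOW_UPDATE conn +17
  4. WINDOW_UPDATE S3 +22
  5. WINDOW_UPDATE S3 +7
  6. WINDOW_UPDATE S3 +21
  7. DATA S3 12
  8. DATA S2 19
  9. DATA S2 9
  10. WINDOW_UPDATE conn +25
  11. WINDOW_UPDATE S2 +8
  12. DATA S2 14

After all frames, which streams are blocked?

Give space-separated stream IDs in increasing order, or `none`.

Answer: S2

Derivation:
Op 1: conn=31 S1=37 S2=31 S3=37 blocked=[]
Op 2: conn=13 S1=37 S2=31 S3=19 blocked=[]
Op 3: conn=30 S1=37 S2=31 S3=19 blocked=[]
Op 4: conn=30 S1=37 S2=31 S3=41 blocked=[]
Op 5: conn=30 S1=37 S2=31 S3=48 blocked=[]
Op 6: conn=30 S1=37 S2=31 S3=69 blocked=[]
Op 7: conn=18 S1=37 S2=31 S3=57 blocked=[]
Op 8: conn=-1 S1=37 S2=12 S3=57 blocked=[1, 2, 3]
Op 9: conn=-10 S1=37 S2=3 S3=57 blocked=[1, 2, 3]
Op 10: conn=15 S1=37 S2=3 S3=57 blocked=[]
Op 11: conn=15 S1=37 S2=11 S3=57 blocked=[]
Op 12: conn=1 S1=37 S2=-3 S3=57 blocked=[2]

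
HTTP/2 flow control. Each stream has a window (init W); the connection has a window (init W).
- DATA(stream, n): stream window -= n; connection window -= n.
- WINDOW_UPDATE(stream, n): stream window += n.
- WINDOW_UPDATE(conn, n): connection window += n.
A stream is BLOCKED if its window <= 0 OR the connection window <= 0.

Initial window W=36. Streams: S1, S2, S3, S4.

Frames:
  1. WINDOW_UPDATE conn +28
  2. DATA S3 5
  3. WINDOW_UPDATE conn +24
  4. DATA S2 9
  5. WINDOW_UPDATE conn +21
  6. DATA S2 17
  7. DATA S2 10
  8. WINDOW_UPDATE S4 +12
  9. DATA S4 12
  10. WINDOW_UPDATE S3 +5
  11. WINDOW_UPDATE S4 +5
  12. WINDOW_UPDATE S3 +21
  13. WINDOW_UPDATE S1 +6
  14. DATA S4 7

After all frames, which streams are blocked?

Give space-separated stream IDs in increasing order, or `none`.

Op 1: conn=64 S1=36 S2=36 S3=36 S4=36 blocked=[]
Op 2: conn=59 S1=36 S2=36 S3=31 S4=36 blocked=[]
Op 3: conn=83 S1=36 S2=36 S3=31 S4=36 blocked=[]
Op 4: conn=74 S1=36 S2=27 S3=31 S4=36 blocked=[]
Op 5: conn=95 S1=36 S2=27 S3=31 S4=36 blocked=[]
Op 6: conn=78 S1=36 S2=10 S3=31 S4=36 blocked=[]
Op 7: conn=68 S1=36 S2=0 S3=31 S4=36 blocked=[2]
Op 8: conn=68 S1=36 S2=0 S3=31 S4=48 blocked=[2]
Op 9: conn=56 S1=36 S2=0 S3=31 S4=36 blocked=[2]
Op 10: conn=56 S1=36 S2=0 S3=36 S4=36 blocked=[2]
Op 11: conn=56 S1=36 S2=0 S3=36 S4=41 blocked=[2]
Op 12: conn=56 S1=36 S2=0 S3=57 S4=41 blocked=[2]
Op 13: conn=56 S1=42 S2=0 S3=57 S4=41 blocked=[2]
Op 14: conn=49 S1=42 S2=0 S3=57 S4=34 blocked=[2]

Answer: S2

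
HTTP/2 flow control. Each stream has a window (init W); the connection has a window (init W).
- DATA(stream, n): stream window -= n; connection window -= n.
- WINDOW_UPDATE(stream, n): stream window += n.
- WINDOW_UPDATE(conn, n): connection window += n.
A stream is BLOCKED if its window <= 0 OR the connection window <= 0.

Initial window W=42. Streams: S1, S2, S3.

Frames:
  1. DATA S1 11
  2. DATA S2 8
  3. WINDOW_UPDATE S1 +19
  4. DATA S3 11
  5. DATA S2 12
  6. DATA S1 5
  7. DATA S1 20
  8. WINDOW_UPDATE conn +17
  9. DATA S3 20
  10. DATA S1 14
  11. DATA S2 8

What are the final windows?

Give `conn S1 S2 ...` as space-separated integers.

Answer: -50 11 14 11

Derivation:
Op 1: conn=31 S1=31 S2=42 S3=42 blocked=[]
Op 2: conn=23 S1=31 S2=34 S3=42 blocked=[]
Op 3: conn=23 S1=50 S2=34 S3=42 blocked=[]
Op 4: conn=12 S1=50 S2=34 S3=31 blocked=[]
Op 5: conn=0 S1=50 S2=22 S3=31 blocked=[1, 2, 3]
Op 6: conn=-5 S1=45 S2=22 S3=31 blocked=[1, 2, 3]
Op 7: conn=-25 S1=25 S2=22 S3=31 blocked=[1, 2, 3]
Op 8: conn=-8 S1=25 S2=22 S3=31 blocked=[1, 2, 3]
Op 9: conn=-28 S1=25 S2=22 S3=11 blocked=[1, 2, 3]
Op 10: conn=-42 S1=11 S2=22 S3=11 blocked=[1, 2, 3]
Op 11: conn=-50 S1=11 S2=14 S3=11 blocked=[1, 2, 3]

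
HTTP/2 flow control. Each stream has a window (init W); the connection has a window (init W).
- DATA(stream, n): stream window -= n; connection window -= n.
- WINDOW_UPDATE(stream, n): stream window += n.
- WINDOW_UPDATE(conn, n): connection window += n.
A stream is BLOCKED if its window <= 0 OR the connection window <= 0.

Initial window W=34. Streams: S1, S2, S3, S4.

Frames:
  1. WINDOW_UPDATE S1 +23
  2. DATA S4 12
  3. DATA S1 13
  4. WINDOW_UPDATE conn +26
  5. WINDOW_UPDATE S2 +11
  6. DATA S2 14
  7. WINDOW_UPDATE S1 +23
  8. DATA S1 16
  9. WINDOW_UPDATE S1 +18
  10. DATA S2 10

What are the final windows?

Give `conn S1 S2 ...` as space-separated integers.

Op 1: conn=34 S1=57 S2=34 S3=34 S4=34 blocked=[]
Op 2: conn=22 S1=57 S2=34 S3=34 S4=22 blocked=[]
Op 3: conn=9 S1=44 S2=34 S3=34 S4=22 blocked=[]
Op 4: conn=35 S1=44 S2=34 S3=34 S4=22 blocked=[]
Op 5: conn=35 S1=44 S2=45 S3=34 S4=22 blocked=[]
Op 6: conn=21 S1=44 S2=31 S3=34 S4=22 blocked=[]
Op 7: conn=21 S1=67 S2=31 S3=34 S4=22 blocked=[]
Op 8: conn=5 S1=51 S2=31 S3=34 S4=22 blocked=[]
Op 9: conn=5 S1=69 S2=31 S3=34 S4=22 blocked=[]
Op 10: conn=-5 S1=69 S2=21 S3=34 S4=22 blocked=[1, 2, 3, 4]

Answer: -5 69 21 34 22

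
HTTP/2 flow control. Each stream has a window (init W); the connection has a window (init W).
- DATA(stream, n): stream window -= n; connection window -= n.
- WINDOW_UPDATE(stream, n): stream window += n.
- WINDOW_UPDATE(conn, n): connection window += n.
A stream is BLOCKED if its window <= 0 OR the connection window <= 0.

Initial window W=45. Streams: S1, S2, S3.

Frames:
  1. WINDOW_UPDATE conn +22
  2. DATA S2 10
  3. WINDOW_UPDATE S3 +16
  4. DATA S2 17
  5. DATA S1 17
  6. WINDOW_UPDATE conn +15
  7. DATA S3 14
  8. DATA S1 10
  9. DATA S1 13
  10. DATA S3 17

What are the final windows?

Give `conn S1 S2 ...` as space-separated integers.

Answer: -16 5 18 30

Derivation:
Op 1: conn=67 S1=45 S2=45 S3=45 blocked=[]
Op 2: conn=57 S1=45 S2=35 S3=45 blocked=[]
Op 3: conn=57 S1=45 S2=35 S3=61 blocked=[]
Op 4: conn=40 S1=45 S2=18 S3=61 blocked=[]
Op 5: conn=23 S1=28 S2=18 S3=61 blocked=[]
Op 6: conn=38 S1=28 S2=18 S3=61 blocked=[]
Op 7: conn=24 S1=28 S2=18 S3=47 blocked=[]
Op 8: conn=14 S1=18 S2=18 S3=47 blocked=[]
Op 9: conn=1 S1=5 S2=18 S3=47 blocked=[]
Op 10: conn=-16 S1=5 S2=18 S3=30 blocked=[1, 2, 3]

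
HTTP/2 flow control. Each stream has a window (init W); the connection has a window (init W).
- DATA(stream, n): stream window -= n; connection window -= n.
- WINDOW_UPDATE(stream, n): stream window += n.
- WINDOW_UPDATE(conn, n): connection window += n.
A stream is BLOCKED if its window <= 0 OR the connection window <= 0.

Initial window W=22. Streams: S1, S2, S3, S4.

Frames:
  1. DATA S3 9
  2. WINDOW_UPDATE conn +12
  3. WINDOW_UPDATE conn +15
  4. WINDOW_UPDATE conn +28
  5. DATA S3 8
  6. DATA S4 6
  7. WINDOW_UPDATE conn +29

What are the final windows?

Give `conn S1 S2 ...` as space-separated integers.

Op 1: conn=13 S1=22 S2=22 S3=13 S4=22 blocked=[]
Op 2: conn=25 S1=22 S2=22 S3=13 S4=22 blocked=[]
Op 3: conn=40 S1=22 S2=22 S3=13 S4=22 blocked=[]
Op 4: conn=68 S1=22 S2=22 S3=13 S4=22 blocked=[]
Op 5: conn=60 S1=22 S2=22 S3=5 S4=22 blocked=[]
Op 6: conn=54 S1=22 S2=22 S3=5 S4=16 blocked=[]
Op 7: conn=83 S1=22 S2=22 S3=5 S4=16 blocked=[]

Answer: 83 22 22 5 16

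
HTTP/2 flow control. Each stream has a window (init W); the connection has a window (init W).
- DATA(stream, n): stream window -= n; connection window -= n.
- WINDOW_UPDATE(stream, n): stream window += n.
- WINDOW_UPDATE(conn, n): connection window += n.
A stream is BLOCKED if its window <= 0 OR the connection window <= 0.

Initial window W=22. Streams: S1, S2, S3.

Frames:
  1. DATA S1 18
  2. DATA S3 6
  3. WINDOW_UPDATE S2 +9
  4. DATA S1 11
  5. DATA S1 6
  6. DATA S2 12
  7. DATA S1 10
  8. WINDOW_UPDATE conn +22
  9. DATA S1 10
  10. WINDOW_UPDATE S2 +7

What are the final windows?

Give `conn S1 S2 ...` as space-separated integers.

Op 1: conn=4 S1=4 S2=22 S3=22 blocked=[]
Op 2: conn=-2 S1=4 S2=22 S3=16 blocked=[1, 2, 3]
Op 3: conn=-2 S1=4 S2=31 S3=16 blocked=[1, 2, 3]
Op 4: conn=-13 S1=-7 S2=31 S3=16 blocked=[1, 2, 3]
Op 5: conn=-19 S1=-13 S2=31 S3=16 blocked=[1, 2, 3]
Op 6: conn=-31 S1=-13 S2=19 S3=16 blocked=[1, 2, 3]
Op 7: conn=-41 S1=-23 S2=19 S3=16 blocked=[1, 2, 3]
Op 8: conn=-19 S1=-23 S2=19 S3=16 blocked=[1, 2, 3]
Op 9: conn=-29 S1=-33 S2=19 S3=16 blocked=[1, 2, 3]
Op 10: conn=-29 S1=-33 S2=26 S3=16 blocked=[1, 2, 3]

Answer: -29 -33 26 16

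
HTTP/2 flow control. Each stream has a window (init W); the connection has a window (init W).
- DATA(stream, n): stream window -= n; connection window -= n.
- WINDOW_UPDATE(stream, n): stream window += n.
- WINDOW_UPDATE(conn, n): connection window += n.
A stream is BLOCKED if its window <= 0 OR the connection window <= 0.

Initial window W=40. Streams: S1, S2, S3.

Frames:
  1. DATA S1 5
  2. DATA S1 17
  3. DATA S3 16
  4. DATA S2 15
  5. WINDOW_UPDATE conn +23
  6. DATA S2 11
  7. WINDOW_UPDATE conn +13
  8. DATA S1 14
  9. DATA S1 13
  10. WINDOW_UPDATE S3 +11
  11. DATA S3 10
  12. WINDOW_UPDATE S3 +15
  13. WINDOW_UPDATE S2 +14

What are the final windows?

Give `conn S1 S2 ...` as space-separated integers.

Answer: -25 -9 28 40

Derivation:
Op 1: conn=35 S1=35 S2=40 S3=40 blocked=[]
Op 2: conn=18 S1=18 S2=40 S3=40 blocked=[]
Op 3: conn=2 S1=18 S2=40 S3=24 blocked=[]
Op 4: conn=-13 S1=18 S2=25 S3=24 blocked=[1, 2, 3]
Op 5: conn=10 S1=18 S2=25 S3=24 blocked=[]
Op 6: conn=-1 S1=18 S2=14 S3=24 blocked=[1, 2, 3]
Op 7: conn=12 S1=18 S2=14 S3=24 blocked=[]
Op 8: conn=-2 S1=4 S2=14 S3=24 blocked=[1, 2, 3]
Op 9: conn=-15 S1=-9 S2=14 S3=24 blocked=[1, 2, 3]
Op 10: conn=-15 S1=-9 S2=14 S3=35 blocked=[1, 2, 3]
Op 11: conn=-25 S1=-9 S2=14 S3=25 blocked=[1, 2, 3]
Op 12: conn=-25 S1=-9 S2=14 S3=40 blocked=[1, 2, 3]
Op 13: conn=-25 S1=-9 S2=28 S3=40 blocked=[1, 2, 3]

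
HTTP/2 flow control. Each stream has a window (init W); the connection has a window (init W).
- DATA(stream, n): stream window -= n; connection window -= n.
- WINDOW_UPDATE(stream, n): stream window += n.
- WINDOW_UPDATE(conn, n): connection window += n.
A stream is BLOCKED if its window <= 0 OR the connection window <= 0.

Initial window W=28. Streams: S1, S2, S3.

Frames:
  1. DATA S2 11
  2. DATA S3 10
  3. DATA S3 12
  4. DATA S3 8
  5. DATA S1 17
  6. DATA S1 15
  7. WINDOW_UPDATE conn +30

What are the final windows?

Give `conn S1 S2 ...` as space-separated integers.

Answer: -15 -4 17 -2

Derivation:
Op 1: conn=17 S1=28 S2=17 S3=28 blocked=[]
Op 2: conn=7 S1=28 S2=17 S3=18 blocked=[]
Op 3: conn=-5 S1=28 S2=17 S3=6 blocked=[1, 2, 3]
Op 4: conn=-13 S1=28 S2=17 S3=-2 blocked=[1, 2, 3]
Op 5: conn=-30 S1=11 S2=17 S3=-2 blocked=[1, 2, 3]
Op 6: conn=-45 S1=-4 S2=17 S3=-2 blocked=[1, 2, 3]
Op 7: conn=-15 S1=-4 S2=17 S3=-2 blocked=[1, 2, 3]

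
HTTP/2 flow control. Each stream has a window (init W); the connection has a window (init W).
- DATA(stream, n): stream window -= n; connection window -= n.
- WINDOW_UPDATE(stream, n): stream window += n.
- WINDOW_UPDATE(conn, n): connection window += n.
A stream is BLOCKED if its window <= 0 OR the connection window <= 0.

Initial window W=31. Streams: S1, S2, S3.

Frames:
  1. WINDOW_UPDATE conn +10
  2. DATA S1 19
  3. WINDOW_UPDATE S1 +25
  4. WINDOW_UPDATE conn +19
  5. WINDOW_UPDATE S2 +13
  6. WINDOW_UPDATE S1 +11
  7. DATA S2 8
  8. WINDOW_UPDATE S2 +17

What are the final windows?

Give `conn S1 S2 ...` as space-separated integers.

Answer: 33 48 53 31

Derivation:
Op 1: conn=41 S1=31 S2=31 S3=31 blocked=[]
Op 2: conn=22 S1=12 S2=31 S3=31 blocked=[]
Op 3: conn=22 S1=37 S2=31 S3=31 blocked=[]
Op 4: conn=41 S1=37 S2=31 S3=31 blocked=[]
Op 5: conn=41 S1=37 S2=44 S3=31 blocked=[]
Op 6: conn=41 S1=48 S2=44 S3=31 blocked=[]
Op 7: conn=33 S1=48 S2=36 S3=31 blocked=[]
Op 8: conn=33 S1=48 S2=53 S3=31 blocked=[]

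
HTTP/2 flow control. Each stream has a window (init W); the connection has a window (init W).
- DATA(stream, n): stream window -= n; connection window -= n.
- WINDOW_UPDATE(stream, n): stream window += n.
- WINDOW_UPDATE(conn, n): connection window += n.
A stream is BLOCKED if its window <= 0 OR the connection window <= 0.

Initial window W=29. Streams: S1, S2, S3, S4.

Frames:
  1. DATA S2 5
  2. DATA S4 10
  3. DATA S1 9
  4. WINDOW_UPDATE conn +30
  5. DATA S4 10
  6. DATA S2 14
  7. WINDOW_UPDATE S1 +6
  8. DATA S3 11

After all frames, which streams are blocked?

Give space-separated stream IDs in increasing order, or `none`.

Answer: S1 S2 S3 S4

Derivation:
Op 1: conn=24 S1=29 S2=24 S3=29 S4=29 blocked=[]
Op 2: conn=14 S1=29 S2=24 S3=29 S4=19 blocked=[]
Op 3: conn=5 S1=20 S2=24 S3=29 S4=19 blocked=[]
Op 4: conn=35 S1=20 S2=24 S3=29 S4=19 blocked=[]
Op 5: conn=25 S1=20 S2=24 S3=29 S4=9 blocked=[]
Op 6: conn=11 S1=20 S2=10 S3=29 S4=9 blocked=[]
Op 7: conn=11 S1=26 S2=10 S3=29 S4=9 blocked=[]
Op 8: conn=0 S1=26 S2=10 S3=18 S4=9 blocked=[1, 2, 3, 4]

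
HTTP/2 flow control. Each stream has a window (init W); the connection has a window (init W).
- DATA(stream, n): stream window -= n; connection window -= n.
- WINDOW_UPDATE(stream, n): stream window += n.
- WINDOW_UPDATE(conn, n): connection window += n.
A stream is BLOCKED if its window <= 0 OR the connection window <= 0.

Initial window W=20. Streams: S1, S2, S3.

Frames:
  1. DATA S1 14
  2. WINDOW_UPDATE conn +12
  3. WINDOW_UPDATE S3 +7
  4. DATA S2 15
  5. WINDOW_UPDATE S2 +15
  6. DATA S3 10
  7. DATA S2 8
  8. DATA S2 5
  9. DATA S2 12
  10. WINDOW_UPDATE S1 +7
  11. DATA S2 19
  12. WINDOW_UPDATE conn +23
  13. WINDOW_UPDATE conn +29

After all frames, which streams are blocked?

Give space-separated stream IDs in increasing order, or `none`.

Answer: S2

Derivation:
Op 1: conn=6 S1=6 S2=20 S3=20 blocked=[]
Op 2: conn=18 S1=6 S2=20 S3=20 blocked=[]
Op 3: conn=18 S1=6 S2=20 S3=27 blocked=[]
Op 4: conn=3 S1=6 S2=5 S3=27 blocked=[]
Op 5: conn=3 S1=6 S2=20 S3=27 blocked=[]
Op 6: conn=-7 S1=6 S2=20 S3=17 blocked=[1, 2, 3]
Op 7: conn=-15 S1=6 S2=12 S3=17 blocked=[1, 2, 3]
Op 8: conn=-20 S1=6 S2=7 S3=17 blocked=[1, 2, 3]
Op 9: conn=-32 S1=6 S2=-5 S3=17 blocked=[1, 2, 3]
Op 10: conn=-32 S1=13 S2=-5 S3=17 blocked=[1, 2, 3]
Op 11: conn=-51 S1=13 S2=-24 S3=17 blocked=[1, 2, 3]
Op 12: conn=-28 S1=13 S2=-24 S3=17 blocked=[1, 2, 3]
Op 13: conn=1 S1=13 S2=-24 S3=17 blocked=[2]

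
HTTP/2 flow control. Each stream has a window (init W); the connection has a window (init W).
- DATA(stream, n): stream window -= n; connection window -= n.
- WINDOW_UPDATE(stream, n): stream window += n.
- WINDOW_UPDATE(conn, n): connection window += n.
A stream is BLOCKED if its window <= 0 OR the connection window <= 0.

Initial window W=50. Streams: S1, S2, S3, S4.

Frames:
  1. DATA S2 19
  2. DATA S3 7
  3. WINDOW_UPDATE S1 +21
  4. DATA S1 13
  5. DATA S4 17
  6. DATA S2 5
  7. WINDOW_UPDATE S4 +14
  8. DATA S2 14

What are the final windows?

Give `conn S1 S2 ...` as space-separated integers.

Op 1: conn=31 S1=50 S2=31 S3=50 S4=50 blocked=[]
Op 2: conn=24 S1=50 S2=31 S3=43 S4=50 blocked=[]
Op 3: conn=24 S1=71 S2=31 S3=43 S4=50 blocked=[]
Op 4: conn=11 S1=58 S2=31 S3=43 S4=50 blocked=[]
Op 5: conn=-6 S1=58 S2=31 S3=43 S4=33 blocked=[1, 2, 3, 4]
Op 6: conn=-11 S1=58 S2=26 S3=43 S4=33 blocked=[1, 2, 3, 4]
Op 7: conn=-11 S1=58 S2=26 S3=43 S4=47 blocked=[1, 2, 3, 4]
Op 8: conn=-25 S1=58 S2=12 S3=43 S4=47 blocked=[1, 2, 3, 4]

Answer: -25 58 12 43 47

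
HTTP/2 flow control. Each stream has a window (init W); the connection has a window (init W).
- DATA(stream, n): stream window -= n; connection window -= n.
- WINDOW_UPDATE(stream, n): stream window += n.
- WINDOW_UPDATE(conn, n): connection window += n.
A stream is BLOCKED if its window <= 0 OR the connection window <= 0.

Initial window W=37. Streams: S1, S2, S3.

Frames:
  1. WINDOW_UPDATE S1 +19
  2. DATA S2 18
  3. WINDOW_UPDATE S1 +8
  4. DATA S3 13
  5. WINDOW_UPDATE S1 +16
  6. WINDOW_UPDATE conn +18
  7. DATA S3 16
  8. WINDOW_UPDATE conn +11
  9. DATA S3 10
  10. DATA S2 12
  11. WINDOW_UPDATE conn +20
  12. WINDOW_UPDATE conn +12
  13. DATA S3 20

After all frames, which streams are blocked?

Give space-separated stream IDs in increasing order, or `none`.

Op 1: conn=37 S1=56 S2=37 S3=37 blocked=[]
Op 2: conn=19 S1=56 S2=19 S3=37 blocked=[]
Op 3: conn=19 S1=64 S2=19 S3=37 blocked=[]
Op 4: conn=6 S1=64 S2=19 S3=24 blocked=[]
Op 5: conn=6 S1=80 S2=19 S3=24 blocked=[]
Op 6: conn=24 S1=80 S2=19 S3=24 blocked=[]
Op 7: conn=8 S1=80 S2=19 S3=8 blocked=[]
Op 8: conn=19 S1=80 S2=19 S3=8 blocked=[]
Op 9: conn=9 S1=80 S2=19 S3=-2 blocked=[3]
Op 10: conn=-3 S1=80 S2=7 S3=-2 blocked=[1, 2, 3]
Op 11: conn=17 S1=80 S2=7 S3=-2 blocked=[3]
Op 12: conn=29 S1=80 S2=7 S3=-2 blocked=[3]
Op 13: conn=9 S1=80 S2=7 S3=-22 blocked=[3]

Answer: S3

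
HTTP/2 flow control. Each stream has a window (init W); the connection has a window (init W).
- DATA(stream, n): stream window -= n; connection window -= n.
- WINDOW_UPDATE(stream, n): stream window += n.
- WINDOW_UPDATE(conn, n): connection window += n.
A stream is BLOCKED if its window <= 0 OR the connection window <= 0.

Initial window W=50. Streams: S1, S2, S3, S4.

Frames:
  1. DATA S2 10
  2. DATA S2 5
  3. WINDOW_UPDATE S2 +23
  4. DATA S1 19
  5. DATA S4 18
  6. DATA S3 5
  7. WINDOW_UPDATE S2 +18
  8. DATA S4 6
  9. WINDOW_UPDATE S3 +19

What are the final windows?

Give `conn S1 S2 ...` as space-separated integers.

Answer: -13 31 76 64 26

Derivation:
Op 1: conn=40 S1=50 S2=40 S3=50 S4=50 blocked=[]
Op 2: conn=35 S1=50 S2=35 S3=50 S4=50 blocked=[]
Op 3: conn=35 S1=50 S2=58 S3=50 S4=50 blocked=[]
Op 4: conn=16 S1=31 S2=58 S3=50 S4=50 blocked=[]
Op 5: conn=-2 S1=31 S2=58 S3=50 S4=32 blocked=[1, 2, 3, 4]
Op 6: conn=-7 S1=31 S2=58 S3=45 S4=32 blocked=[1, 2, 3, 4]
Op 7: conn=-7 S1=31 S2=76 S3=45 S4=32 blocked=[1, 2, 3, 4]
Op 8: conn=-13 S1=31 S2=76 S3=45 S4=26 blocked=[1, 2, 3, 4]
Op 9: conn=-13 S1=31 S2=76 S3=64 S4=26 blocked=[1, 2, 3, 4]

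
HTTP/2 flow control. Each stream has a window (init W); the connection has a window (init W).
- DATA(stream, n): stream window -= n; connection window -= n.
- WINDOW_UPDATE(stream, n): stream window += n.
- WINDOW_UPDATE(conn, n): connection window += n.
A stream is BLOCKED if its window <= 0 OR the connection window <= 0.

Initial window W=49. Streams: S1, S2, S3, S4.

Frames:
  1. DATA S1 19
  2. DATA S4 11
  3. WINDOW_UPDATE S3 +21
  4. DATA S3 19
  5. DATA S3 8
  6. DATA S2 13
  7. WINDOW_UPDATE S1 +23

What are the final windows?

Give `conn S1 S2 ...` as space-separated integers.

Op 1: conn=30 S1=30 S2=49 S3=49 S4=49 blocked=[]
Op 2: conn=19 S1=30 S2=49 S3=49 S4=38 blocked=[]
Op 3: conn=19 S1=30 S2=49 S3=70 S4=38 blocked=[]
Op 4: conn=0 S1=30 S2=49 S3=51 S4=38 blocked=[1, 2, 3, 4]
Op 5: conn=-8 S1=30 S2=49 S3=43 S4=38 blocked=[1, 2, 3, 4]
Op 6: conn=-21 S1=30 S2=36 S3=43 S4=38 blocked=[1, 2, 3, 4]
Op 7: conn=-21 S1=53 S2=36 S3=43 S4=38 blocked=[1, 2, 3, 4]

Answer: -21 53 36 43 38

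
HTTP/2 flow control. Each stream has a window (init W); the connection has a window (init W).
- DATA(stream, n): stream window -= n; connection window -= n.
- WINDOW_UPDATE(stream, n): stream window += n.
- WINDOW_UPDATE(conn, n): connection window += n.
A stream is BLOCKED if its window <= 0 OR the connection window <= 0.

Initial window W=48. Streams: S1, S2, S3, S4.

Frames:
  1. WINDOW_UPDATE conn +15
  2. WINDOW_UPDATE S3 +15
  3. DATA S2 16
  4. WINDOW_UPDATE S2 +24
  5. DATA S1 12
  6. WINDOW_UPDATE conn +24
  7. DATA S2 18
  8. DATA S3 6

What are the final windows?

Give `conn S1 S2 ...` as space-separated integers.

Op 1: conn=63 S1=48 S2=48 S3=48 S4=48 blocked=[]
Op 2: conn=63 S1=48 S2=48 S3=63 S4=48 blocked=[]
Op 3: conn=47 S1=48 S2=32 S3=63 S4=48 blocked=[]
Op 4: conn=47 S1=48 S2=56 S3=63 S4=48 blocked=[]
Op 5: conn=35 S1=36 S2=56 S3=63 S4=48 blocked=[]
Op 6: conn=59 S1=36 S2=56 S3=63 S4=48 blocked=[]
Op 7: conn=41 S1=36 S2=38 S3=63 S4=48 blocked=[]
Op 8: conn=35 S1=36 S2=38 S3=57 S4=48 blocked=[]

Answer: 35 36 38 57 48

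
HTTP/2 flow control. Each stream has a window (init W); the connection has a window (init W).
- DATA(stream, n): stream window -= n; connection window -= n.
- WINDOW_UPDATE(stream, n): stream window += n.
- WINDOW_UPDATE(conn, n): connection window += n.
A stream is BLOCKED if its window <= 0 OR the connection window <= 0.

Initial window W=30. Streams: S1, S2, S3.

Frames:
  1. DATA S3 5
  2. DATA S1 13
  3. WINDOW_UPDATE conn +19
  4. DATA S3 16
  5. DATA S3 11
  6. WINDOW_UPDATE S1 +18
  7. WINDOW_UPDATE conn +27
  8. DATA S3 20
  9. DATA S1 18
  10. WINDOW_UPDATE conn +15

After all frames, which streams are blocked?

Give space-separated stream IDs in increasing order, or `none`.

Op 1: conn=25 S1=30 S2=30 S3=25 blocked=[]
Op 2: conn=12 S1=17 S2=30 S3=25 blocked=[]
Op 3: conn=31 S1=17 S2=30 S3=25 blocked=[]
Op 4: conn=15 S1=17 S2=30 S3=9 blocked=[]
Op 5: conn=4 S1=17 S2=30 S3=-2 blocked=[3]
Op 6: conn=4 S1=35 S2=30 S3=-2 blocked=[3]
Op 7: conn=31 S1=35 S2=30 S3=-2 blocked=[3]
Op 8: conn=11 S1=35 S2=30 S3=-22 blocked=[3]
Op 9: conn=-7 S1=17 S2=30 S3=-22 blocked=[1, 2, 3]
Op 10: conn=8 S1=17 S2=30 S3=-22 blocked=[3]

Answer: S3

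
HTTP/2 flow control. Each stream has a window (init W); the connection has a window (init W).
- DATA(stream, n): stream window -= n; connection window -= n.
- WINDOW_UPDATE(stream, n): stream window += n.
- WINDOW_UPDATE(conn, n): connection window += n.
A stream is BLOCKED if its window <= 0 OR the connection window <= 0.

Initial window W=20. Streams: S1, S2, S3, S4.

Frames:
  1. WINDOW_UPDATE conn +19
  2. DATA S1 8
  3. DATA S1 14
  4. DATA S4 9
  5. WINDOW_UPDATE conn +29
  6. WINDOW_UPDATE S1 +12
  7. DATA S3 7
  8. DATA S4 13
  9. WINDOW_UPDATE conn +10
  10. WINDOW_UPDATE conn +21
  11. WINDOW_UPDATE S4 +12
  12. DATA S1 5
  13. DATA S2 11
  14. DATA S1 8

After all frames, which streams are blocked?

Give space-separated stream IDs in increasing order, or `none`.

Op 1: conn=39 S1=20 S2=20 S3=20 S4=20 blocked=[]
Op 2: conn=31 S1=12 S2=20 S3=20 S4=20 blocked=[]
Op 3: conn=17 S1=-2 S2=20 S3=20 S4=20 blocked=[1]
Op 4: conn=8 S1=-2 S2=20 S3=20 S4=11 blocked=[1]
Op 5: conn=37 S1=-2 S2=20 S3=20 S4=11 blocked=[1]
Op 6: conn=37 S1=10 S2=20 S3=20 S4=11 blocked=[]
Op 7: conn=30 S1=10 S2=20 S3=13 S4=11 blocked=[]
Op 8: conn=17 S1=10 S2=20 S3=13 S4=-2 blocked=[4]
Op 9: conn=27 S1=10 S2=20 S3=13 S4=-2 blocked=[4]
Op 10: conn=48 S1=10 S2=20 S3=13 S4=-2 blocked=[4]
Op 11: conn=48 S1=10 S2=20 S3=13 S4=10 blocked=[]
Op 12: conn=43 S1=5 S2=20 S3=13 S4=10 blocked=[]
Op 13: conn=32 S1=5 S2=9 S3=13 S4=10 blocked=[]
Op 14: conn=24 S1=-3 S2=9 S3=13 S4=10 blocked=[1]

Answer: S1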